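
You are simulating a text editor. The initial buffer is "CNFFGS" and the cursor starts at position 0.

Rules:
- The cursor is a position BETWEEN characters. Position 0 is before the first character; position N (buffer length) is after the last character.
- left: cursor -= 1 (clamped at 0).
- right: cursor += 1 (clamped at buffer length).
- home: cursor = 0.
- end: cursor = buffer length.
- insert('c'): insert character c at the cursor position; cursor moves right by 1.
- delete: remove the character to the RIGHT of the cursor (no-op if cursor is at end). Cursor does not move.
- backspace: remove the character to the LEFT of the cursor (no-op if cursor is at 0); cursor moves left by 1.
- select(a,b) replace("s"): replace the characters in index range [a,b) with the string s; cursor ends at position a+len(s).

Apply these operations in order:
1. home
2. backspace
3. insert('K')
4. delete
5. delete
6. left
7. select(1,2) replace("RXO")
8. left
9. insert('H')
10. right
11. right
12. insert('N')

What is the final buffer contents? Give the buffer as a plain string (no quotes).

After op 1 (home): buf='CNFFGS' cursor=0
After op 2 (backspace): buf='CNFFGS' cursor=0
After op 3 (insert('K')): buf='KCNFFGS' cursor=1
After op 4 (delete): buf='KNFFGS' cursor=1
After op 5 (delete): buf='KFFGS' cursor=1
After op 6 (left): buf='KFFGS' cursor=0
After op 7 (select(1,2) replace("RXO")): buf='KRXOFGS' cursor=4
After op 8 (left): buf='KRXOFGS' cursor=3
After op 9 (insert('H')): buf='KRXHOFGS' cursor=4
After op 10 (right): buf='KRXHOFGS' cursor=5
After op 11 (right): buf='KRXHOFGS' cursor=6
After op 12 (insert('N')): buf='KRXHOFNGS' cursor=7

Answer: KRXHOFNGS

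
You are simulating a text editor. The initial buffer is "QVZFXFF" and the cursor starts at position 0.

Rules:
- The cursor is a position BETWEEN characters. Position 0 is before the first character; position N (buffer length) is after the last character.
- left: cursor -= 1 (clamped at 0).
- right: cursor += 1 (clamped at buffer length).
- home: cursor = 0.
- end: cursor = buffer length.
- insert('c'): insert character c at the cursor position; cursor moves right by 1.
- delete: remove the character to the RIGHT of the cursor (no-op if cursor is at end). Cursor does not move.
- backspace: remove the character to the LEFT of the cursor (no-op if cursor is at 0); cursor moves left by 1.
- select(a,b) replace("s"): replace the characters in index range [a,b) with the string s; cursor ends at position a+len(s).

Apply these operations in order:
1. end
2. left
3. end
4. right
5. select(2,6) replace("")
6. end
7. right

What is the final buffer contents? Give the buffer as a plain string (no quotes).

After op 1 (end): buf='QVZFXFF' cursor=7
After op 2 (left): buf='QVZFXFF' cursor=6
After op 3 (end): buf='QVZFXFF' cursor=7
After op 4 (right): buf='QVZFXFF' cursor=7
After op 5 (select(2,6) replace("")): buf='QVF' cursor=2
After op 6 (end): buf='QVF' cursor=3
After op 7 (right): buf='QVF' cursor=3

Answer: QVF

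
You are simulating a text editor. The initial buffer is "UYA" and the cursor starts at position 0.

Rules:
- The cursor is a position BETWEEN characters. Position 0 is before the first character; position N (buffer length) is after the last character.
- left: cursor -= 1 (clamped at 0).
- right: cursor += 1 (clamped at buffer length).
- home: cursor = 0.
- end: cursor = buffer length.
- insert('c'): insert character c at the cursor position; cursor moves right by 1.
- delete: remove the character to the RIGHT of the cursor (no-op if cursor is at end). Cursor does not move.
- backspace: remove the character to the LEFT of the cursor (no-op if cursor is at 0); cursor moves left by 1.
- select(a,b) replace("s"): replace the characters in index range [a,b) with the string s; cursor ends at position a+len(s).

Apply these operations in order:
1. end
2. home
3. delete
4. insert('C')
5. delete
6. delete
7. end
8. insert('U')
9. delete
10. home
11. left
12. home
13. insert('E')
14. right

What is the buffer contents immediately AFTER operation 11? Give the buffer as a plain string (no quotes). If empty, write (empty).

After op 1 (end): buf='UYA' cursor=3
After op 2 (home): buf='UYA' cursor=0
After op 3 (delete): buf='YA' cursor=0
After op 4 (insert('C')): buf='CYA' cursor=1
After op 5 (delete): buf='CA' cursor=1
After op 6 (delete): buf='C' cursor=1
After op 7 (end): buf='C' cursor=1
After op 8 (insert('U')): buf='CU' cursor=2
After op 9 (delete): buf='CU' cursor=2
After op 10 (home): buf='CU' cursor=0
After op 11 (left): buf='CU' cursor=0

Answer: CU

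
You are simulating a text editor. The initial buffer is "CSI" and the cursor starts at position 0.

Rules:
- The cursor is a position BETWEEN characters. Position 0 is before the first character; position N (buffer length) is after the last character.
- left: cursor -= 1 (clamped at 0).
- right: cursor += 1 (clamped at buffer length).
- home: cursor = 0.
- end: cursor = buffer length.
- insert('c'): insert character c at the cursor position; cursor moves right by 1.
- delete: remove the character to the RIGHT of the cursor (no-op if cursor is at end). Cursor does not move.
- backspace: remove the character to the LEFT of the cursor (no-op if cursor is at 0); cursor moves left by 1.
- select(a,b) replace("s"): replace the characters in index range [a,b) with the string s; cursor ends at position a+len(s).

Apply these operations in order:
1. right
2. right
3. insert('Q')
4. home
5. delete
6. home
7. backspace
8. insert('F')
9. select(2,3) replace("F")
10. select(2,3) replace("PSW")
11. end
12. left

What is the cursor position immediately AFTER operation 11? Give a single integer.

After op 1 (right): buf='CSI' cursor=1
After op 2 (right): buf='CSI' cursor=2
After op 3 (insert('Q')): buf='CSQI' cursor=3
After op 4 (home): buf='CSQI' cursor=0
After op 5 (delete): buf='SQI' cursor=0
After op 6 (home): buf='SQI' cursor=0
After op 7 (backspace): buf='SQI' cursor=0
After op 8 (insert('F')): buf='FSQI' cursor=1
After op 9 (select(2,3) replace("F")): buf='FSFI' cursor=3
After op 10 (select(2,3) replace("PSW")): buf='FSPSWI' cursor=5
After op 11 (end): buf='FSPSWI' cursor=6

Answer: 6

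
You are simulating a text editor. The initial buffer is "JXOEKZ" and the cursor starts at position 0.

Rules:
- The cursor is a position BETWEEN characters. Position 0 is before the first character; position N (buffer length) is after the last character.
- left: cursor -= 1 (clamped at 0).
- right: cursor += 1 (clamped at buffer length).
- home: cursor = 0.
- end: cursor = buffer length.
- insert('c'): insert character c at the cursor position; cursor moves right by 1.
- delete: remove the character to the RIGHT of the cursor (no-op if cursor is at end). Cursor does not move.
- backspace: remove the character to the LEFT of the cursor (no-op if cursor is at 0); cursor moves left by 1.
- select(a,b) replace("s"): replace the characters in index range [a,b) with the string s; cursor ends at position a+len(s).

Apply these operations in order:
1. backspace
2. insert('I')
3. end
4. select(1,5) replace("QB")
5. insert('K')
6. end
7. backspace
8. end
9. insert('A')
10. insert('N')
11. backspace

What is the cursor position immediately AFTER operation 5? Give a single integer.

After op 1 (backspace): buf='JXOEKZ' cursor=0
After op 2 (insert('I')): buf='IJXOEKZ' cursor=1
After op 3 (end): buf='IJXOEKZ' cursor=7
After op 4 (select(1,5) replace("QB")): buf='IQBKZ' cursor=3
After op 5 (insert('K')): buf='IQBKKZ' cursor=4

Answer: 4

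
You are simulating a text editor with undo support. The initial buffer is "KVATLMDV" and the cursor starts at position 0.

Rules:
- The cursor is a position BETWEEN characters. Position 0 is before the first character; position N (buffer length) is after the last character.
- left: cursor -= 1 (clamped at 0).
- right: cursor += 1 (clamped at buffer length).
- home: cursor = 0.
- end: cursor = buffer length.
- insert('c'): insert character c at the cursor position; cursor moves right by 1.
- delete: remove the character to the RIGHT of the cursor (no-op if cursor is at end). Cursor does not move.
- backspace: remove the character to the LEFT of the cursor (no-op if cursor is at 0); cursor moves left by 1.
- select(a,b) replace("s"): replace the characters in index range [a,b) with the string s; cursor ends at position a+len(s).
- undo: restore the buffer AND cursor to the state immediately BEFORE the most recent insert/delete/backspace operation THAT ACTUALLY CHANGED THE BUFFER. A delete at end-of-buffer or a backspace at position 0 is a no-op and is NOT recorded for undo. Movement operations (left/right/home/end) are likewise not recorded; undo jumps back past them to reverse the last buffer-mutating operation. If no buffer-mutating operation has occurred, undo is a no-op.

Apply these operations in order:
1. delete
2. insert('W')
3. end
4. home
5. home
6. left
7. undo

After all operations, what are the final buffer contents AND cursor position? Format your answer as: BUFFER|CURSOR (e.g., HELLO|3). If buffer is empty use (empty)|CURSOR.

Answer: VATLMDV|0

Derivation:
After op 1 (delete): buf='VATLMDV' cursor=0
After op 2 (insert('W')): buf='WVATLMDV' cursor=1
After op 3 (end): buf='WVATLMDV' cursor=8
After op 4 (home): buf='WVATLMDV' cursor=0
After op 5 (home): buf='WVATLMDV' cursor=0
After op 6 (left): buf='WVATLMDV' cursor=0
After op 7 (undo): buf='VATLMDV' cursor=0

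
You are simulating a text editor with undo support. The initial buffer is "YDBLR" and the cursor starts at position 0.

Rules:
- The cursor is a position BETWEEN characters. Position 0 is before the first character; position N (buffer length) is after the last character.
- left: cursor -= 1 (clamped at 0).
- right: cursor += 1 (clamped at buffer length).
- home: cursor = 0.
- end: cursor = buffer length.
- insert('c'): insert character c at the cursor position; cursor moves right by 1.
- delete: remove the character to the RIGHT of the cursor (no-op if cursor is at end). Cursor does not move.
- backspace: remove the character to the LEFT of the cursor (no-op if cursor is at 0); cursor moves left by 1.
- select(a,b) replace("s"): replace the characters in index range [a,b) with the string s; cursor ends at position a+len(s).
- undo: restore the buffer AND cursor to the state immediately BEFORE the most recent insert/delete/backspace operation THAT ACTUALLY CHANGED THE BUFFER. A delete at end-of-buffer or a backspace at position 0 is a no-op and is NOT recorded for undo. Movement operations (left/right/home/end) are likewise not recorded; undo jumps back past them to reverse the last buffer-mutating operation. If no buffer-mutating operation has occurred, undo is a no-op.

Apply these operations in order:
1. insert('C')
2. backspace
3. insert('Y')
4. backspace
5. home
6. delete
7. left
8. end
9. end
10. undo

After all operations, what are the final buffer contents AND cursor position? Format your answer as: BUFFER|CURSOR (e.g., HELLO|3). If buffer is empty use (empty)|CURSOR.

After op 1 (insert('C')): buf='CYDBLR' cursor=1
After op 2 (backspace): buf='YDBLR' cursor=0
After op 3 (insert('Y')): buf='YYDBLR' cursor=1
After op 4 (backspace): buf='YDBLR' cursor=0
After op 5 (home): buf='YDBLR' cursor=0
After op 6 (delete): buf='DBLR' cursor=0
After op 7 (left): buf='DBLR' cursor=0
After op 8 (end): buf='DBLR' cursor=4
After op 9 (end): buf='DBLR' cursor=4
After op 10 (undo): buf='YDBLR' cursor=0

Answer: YDBLR|0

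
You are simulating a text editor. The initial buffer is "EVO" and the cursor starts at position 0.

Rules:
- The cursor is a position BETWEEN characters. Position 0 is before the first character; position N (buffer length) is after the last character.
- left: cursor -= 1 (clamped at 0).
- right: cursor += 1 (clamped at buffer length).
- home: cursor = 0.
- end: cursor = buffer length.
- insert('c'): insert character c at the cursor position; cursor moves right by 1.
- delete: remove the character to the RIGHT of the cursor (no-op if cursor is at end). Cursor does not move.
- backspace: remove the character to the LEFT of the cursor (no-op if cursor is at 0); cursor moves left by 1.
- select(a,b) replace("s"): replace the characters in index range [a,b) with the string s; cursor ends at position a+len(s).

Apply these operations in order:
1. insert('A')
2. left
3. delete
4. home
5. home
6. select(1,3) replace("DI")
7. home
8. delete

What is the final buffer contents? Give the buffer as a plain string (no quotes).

After op 1 (insert('A')): buf='AEVO' cursor=1
After op 2 (left): buf='AEVO' cursor=0
After op 3 (delete): buf='EVO' cursor=0
After op 4 (home): buf='EVO' cursor=0
After op 5 (home): buf='EVO' cursor=0
After op 6 (select(1,3) replace("DI")): buf='EDI' cursor=3
After op 7 (home): buf='EDI' cursor=0
After op 8 (delete): buf='DI' cursor=0

Answer: DI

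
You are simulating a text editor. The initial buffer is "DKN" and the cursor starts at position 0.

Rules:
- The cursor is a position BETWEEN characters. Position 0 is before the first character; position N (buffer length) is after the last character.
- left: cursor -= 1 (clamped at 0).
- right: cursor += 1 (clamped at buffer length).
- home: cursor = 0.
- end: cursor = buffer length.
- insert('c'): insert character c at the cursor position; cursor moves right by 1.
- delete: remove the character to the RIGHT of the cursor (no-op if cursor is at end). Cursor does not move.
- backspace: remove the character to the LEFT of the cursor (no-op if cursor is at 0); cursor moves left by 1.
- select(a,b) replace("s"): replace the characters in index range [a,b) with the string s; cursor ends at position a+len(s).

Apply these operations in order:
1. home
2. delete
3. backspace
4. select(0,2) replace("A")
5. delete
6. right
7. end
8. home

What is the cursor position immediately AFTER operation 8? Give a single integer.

After op 1 (home): buf='DKN' cursor=0
After op 2 (delete): buf='KN' cursor=0
After op 3 (backspace): buf='KN' cursor=0
After op 4 (select(0,2) replace("A")): buf='A' cursor=1
After op 5 (delete): buf='A' cursor=1
After op 6 (right): buf='A' cursor=1
After op 7 (end): buf='A' cursor=1
After op 8 (home): buf='A' cursor=0

Answer: 0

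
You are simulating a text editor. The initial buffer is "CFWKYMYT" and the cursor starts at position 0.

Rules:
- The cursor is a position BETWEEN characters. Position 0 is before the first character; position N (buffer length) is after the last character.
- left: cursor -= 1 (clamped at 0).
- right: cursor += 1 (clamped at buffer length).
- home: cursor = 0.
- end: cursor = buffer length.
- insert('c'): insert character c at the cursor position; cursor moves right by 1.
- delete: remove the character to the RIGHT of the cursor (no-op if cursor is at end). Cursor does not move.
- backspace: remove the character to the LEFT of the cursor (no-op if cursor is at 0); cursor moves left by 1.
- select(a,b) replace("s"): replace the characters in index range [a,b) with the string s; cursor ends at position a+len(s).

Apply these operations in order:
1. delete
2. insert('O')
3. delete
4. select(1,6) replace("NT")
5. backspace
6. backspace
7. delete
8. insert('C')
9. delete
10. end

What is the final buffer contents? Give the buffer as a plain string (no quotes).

After op 1 (delete): buf='FWKYMYT' cursor=0
After op 2 (insert('O')): buf='OFWKYMYT' cursor=1
After op 3 (delete): buf='OWKYMYT' cursor=1
After op 4 (select(1,6) replace("NT")): buf='ONTT' cursor=3
After op 5 (backspace): buf='ONT' cursor=2
After op 6 (backspace): buf='OT' cursor=1
After op 7 (delete): buf='O' cursor=1
After op 8 (insert('C')): buf='OC' cursor=2
After op 9 (delete): buf='OC' cursor=2
After op 10 (end): buf='OC' cursor=2

Answer: OC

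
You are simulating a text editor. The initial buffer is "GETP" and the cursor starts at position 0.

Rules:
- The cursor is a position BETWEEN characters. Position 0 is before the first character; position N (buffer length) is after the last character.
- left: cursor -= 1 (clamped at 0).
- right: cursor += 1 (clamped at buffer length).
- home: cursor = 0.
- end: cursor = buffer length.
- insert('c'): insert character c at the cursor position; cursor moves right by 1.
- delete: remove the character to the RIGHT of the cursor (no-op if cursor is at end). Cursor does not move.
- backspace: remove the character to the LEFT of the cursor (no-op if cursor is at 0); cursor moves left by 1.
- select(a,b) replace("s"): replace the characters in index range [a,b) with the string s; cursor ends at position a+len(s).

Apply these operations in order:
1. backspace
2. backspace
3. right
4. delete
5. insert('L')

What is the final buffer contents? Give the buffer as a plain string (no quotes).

Answer: GLTP

Derivation:
After op 1 (backspace): buf='GETP' cursor=0
After op 2 (backspace): buf='GETP' cursor=0
After op 3 (right): buf='GETP' cursor=1
After op 4 (delete): buf='GTP' cursor=1
After op 5 (insert('L')): buf='GLTP' cursor=2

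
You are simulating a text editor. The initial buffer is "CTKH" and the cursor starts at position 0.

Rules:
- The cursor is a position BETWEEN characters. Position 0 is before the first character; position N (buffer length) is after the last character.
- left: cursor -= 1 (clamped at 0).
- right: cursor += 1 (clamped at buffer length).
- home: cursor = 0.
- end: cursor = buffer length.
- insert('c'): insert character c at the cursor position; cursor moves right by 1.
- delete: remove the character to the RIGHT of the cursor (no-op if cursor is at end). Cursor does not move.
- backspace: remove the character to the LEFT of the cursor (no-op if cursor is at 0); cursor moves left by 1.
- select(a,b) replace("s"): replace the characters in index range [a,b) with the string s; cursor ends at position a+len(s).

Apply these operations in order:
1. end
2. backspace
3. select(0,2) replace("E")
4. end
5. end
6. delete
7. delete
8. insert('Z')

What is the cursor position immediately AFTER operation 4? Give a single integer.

Answer: 2

Derivation:
After op 1 (end): buf='CTKH' cursor=4
After op 2 (backspace): buf='CTK' cursor=3
After op 3 (select(0,2) replace("E")): buf='EK' cursor=1
After op 4 (end): buf='EK' cursor=2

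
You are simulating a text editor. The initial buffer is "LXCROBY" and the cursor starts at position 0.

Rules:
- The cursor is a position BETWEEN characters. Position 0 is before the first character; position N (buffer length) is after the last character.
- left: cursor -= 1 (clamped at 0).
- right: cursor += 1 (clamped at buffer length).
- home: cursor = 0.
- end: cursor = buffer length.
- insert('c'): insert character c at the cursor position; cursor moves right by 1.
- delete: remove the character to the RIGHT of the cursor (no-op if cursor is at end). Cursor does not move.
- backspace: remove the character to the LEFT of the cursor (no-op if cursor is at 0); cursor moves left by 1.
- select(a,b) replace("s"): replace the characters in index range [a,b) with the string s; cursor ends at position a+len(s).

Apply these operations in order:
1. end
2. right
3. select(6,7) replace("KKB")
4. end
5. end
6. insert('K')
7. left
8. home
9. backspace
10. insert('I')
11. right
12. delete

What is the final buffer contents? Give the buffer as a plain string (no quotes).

After op 1 (end): buf='LXCROBY' cursor=7
After op 2 (right): buf='LXCROBY' cursor=7
After op 3 (select(6,7) replace("KKB")): buf='LXCROBKKB' cursor=9
After op 4 (end): buf='LXCROBKKB' cursor=9
After op 5 (end): buf='LXCROBKKB' cursor=9
After op 6 (insert('K')): buf='LXCROBKKBK' cursor=10
After op 7 (left): buf='LXCROBKKBK' cursor=9
After op 8 (home): buf='LXCROBKKBK' cursor=0
After op 9 (backspace): buf='LXCROBKKBK' cursor=0
After op 10 (insert('I')): buf='ILXCROBKKBK' cursor=1
After op 11 (right): buf='ILXCROBKKBK' cursor=2
After op 12 (delete): buf='ILCROBKKBK' cursor=2

Answer: ILCROBKKBK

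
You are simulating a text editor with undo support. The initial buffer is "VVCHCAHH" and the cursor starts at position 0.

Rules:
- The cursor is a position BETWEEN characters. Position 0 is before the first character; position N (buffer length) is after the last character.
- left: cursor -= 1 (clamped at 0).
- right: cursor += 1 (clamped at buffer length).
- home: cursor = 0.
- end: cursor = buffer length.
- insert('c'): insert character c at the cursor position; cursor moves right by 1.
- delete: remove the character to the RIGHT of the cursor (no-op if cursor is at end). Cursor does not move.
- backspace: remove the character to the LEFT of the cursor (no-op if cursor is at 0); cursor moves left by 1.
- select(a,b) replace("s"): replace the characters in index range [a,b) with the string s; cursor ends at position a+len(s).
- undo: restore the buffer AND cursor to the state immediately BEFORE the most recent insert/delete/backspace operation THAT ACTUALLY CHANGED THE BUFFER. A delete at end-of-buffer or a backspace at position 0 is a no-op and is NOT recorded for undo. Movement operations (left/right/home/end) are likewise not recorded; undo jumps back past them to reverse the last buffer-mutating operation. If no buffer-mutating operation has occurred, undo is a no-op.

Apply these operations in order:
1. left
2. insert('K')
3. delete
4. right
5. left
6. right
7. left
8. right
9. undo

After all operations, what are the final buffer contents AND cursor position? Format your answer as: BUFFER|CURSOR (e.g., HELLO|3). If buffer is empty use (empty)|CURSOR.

Answer: KVVCHCAHH|1

Derivation:
After op 1 (left): buf='VVCHCAHH' cursor=0
After op 2 (insert('K')): buf='KVVCHCAHH' cursor=1
After op 3 (delete): buf='KVCHCAHH' cursor=1
After op 4 (right): buf='KVCHCAHH' cursor=2
After op 5 (left): buf='KVCHCAHH' cursor=1
After op 6 (right): buf='KVCHCAHH' cursor=2
After op 7 (left): buf='KVCHCAHH' cursor=1
After op 8 (right): buf='KVCHCAHH' cursor=2
After op 9 (undo): buf='KVVCHCAHH' cursor=1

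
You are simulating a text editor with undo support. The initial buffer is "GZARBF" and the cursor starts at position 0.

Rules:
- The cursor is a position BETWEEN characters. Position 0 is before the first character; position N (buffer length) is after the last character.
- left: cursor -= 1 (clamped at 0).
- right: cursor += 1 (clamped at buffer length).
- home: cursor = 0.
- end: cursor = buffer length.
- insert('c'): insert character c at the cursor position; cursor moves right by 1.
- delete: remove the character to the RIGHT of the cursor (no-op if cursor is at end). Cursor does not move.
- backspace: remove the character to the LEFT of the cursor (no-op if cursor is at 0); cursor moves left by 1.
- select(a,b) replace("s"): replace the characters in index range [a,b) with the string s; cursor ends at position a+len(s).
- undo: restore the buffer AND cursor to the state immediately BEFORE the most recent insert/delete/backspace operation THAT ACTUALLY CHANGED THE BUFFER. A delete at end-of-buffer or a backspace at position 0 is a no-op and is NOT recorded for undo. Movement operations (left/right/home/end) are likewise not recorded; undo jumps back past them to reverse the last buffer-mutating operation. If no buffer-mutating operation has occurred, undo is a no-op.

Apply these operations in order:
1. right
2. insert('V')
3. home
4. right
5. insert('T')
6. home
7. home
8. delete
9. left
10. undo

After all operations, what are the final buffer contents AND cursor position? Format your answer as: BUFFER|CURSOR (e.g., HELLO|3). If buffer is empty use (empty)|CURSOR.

After op 1 (right): buf='GZARBF' cursor=1
After op 2 (insert('V')): buf='GVZARBF' cursor=2
After op 3 (home): buf='GVZARBF' cursor=0
After op 4 (right): buf='GVZARBF' cursor=1
After op 5 (insert('T')): buf='GTVZARBF' cursor=2
After op 6 (home): buf='GTVZARBF' cursor=0
After op 7 (home): buf='GTVZARBF' cursor=0
After op 8 (delete): buf='TVZARBF' cursor=0
After op 9 (left): buf='TVZARBF' cursor=0
After op 10 (undo): buf='GTVZARBF' cursor=0

Answer: GTVZARBF|0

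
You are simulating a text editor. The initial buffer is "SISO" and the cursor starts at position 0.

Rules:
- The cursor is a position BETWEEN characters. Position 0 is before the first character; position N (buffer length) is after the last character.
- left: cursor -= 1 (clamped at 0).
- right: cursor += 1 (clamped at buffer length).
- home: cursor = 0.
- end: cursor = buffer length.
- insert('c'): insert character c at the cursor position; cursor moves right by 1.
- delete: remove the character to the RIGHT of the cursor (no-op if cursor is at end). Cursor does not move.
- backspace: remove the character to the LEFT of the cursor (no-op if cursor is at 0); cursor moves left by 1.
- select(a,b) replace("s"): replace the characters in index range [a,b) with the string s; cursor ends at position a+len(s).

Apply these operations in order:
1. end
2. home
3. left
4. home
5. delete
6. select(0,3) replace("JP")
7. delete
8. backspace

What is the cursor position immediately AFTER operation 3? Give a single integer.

After op 1 (end): buf='SISO' cursor=4
After op 2 (home): buf='SISO' cursor=0
After op 3 (left): buf='SISO' cursor=0

Answer: 0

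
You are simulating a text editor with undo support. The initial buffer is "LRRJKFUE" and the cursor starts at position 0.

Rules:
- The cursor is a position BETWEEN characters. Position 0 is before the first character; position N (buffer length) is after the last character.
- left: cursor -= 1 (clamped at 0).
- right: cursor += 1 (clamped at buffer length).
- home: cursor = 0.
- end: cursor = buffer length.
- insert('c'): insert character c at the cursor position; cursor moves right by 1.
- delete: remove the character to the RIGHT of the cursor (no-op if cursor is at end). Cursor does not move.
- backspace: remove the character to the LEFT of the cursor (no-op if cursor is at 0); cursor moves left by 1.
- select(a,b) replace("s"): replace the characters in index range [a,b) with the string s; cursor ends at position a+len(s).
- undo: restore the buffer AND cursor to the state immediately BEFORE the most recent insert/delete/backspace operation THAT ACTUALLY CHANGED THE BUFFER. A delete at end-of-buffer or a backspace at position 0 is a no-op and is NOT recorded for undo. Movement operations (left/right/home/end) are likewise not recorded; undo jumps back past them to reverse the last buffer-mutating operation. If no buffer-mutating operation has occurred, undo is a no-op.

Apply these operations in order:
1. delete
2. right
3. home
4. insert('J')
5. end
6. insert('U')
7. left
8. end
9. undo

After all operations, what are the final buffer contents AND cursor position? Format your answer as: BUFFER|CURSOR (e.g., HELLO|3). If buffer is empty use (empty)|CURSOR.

After op 1 (delete): buf='RRJKFUE' cursor=0
After op 2 (right): buf='RRJKFUE' cursor=1
After op 3 (home): buf='RRJKFUE' cursor=0
After op 4 (insert('J')): buf='JRRJKFUE' cursor=1
After op 5 (end): buf='JRRJKFUE' cursor=8
After op 6 (insert('U')): buf='JRRJKFUEU' cursor=9
After op 7 (left): buf='JRRJKFUEU' cursor=8
After op 8 (end): buf='JRRJKFUEU' cursor=9
After op 9 (undo): buf='JRRJKFUE' cursor=8

Answer: JRRJKFUE|8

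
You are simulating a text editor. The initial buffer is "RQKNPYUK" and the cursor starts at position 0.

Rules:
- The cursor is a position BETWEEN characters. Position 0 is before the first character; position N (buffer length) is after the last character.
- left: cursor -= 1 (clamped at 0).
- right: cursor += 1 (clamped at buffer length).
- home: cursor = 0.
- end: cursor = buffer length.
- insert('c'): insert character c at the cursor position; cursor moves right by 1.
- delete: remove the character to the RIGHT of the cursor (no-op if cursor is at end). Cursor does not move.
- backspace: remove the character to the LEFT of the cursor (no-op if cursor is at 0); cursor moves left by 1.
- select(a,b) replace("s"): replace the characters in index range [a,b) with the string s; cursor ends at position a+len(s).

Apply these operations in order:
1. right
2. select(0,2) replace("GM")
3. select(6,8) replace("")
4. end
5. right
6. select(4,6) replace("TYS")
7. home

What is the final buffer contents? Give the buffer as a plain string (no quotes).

Answer: GMKNTYS

Derivation:
After op 1 (right): buf='RQKNPYUK' cursor=1
After op 2 (select(0,2) replace("GM")): buf='GMKNPYUK' cursor=2
After op 3 (select(6,8) replace("")): buf='GMKNPY' cursor=6
After op 4 (end): buf='GMKNPY' cursor=6
After op 5 (right): buf='GMKNPY' cursor=6
After op 6 (select(4,6) replace("TYS")): buf='GMKNTYS' cursor=7
After op 7 (home): buf='GMKNTYS' cursor=0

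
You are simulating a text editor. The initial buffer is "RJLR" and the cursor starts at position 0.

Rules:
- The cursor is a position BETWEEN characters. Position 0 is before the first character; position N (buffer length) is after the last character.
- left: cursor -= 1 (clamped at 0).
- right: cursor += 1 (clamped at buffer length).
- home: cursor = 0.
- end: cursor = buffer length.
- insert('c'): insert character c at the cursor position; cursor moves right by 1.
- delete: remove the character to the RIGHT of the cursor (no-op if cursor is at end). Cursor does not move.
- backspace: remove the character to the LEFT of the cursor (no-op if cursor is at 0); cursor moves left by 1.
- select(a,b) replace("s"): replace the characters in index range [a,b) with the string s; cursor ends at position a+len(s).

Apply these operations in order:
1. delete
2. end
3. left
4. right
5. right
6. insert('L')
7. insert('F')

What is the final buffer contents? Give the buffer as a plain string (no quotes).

After op 1 (delete): buf='JLR' cursor=0
After op 2 (end): buf='JLR' cursor=3
After op 3 (left): buf='JLR' cursor=2
After op 4 (right): buf='JLR' cursor=3
After op 5 (right): buf='JLR' cursor=3
After op 6 (insert('L')): buf='JLRL' cursor=4
After op 7 (insert('F')): buf='JLRLF' cursor=5

Answer: JLRLF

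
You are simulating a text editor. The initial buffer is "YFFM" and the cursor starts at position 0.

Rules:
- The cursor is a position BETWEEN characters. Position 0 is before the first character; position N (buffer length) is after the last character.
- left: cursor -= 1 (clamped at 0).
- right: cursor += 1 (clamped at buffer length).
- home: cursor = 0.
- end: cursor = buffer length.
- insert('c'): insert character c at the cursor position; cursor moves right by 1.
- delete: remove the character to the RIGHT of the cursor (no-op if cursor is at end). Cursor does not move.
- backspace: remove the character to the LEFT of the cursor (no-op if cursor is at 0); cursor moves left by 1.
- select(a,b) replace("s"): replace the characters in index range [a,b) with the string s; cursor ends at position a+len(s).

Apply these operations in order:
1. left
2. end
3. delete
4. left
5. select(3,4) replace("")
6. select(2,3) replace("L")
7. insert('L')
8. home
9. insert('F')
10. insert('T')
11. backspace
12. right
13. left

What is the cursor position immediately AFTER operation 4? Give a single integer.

Answer: 3

Derivation:
After op 1 (left): buf='YFFM' cursor=0
After op 2 (end): buf='YFFM' cursor=4
After op 3 (delete): buf='YFFM' cursor=4
After op 4 (left): buf='YFFM' cursor=3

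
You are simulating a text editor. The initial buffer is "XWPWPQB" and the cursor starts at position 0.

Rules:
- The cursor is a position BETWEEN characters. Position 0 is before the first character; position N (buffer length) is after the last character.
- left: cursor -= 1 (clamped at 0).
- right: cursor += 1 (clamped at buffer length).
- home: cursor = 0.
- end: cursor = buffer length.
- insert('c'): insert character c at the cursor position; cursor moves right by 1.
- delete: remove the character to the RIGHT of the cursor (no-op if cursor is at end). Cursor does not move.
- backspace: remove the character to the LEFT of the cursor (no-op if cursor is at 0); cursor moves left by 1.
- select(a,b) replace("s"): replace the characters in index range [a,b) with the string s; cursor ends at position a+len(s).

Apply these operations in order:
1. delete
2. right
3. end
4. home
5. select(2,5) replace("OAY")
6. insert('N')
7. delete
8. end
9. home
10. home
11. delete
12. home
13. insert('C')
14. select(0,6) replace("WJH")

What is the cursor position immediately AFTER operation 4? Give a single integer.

Answer: 0

Derivation:
After op 1 (delete): buf='WPWPQB' cursor=0
After op 2 (right): buf='WPWPQB' cursor=1
After op 3 (end): buf='WPWPQB' cursor=6
After op 4 (home): buf='WPWPQB' cursor=0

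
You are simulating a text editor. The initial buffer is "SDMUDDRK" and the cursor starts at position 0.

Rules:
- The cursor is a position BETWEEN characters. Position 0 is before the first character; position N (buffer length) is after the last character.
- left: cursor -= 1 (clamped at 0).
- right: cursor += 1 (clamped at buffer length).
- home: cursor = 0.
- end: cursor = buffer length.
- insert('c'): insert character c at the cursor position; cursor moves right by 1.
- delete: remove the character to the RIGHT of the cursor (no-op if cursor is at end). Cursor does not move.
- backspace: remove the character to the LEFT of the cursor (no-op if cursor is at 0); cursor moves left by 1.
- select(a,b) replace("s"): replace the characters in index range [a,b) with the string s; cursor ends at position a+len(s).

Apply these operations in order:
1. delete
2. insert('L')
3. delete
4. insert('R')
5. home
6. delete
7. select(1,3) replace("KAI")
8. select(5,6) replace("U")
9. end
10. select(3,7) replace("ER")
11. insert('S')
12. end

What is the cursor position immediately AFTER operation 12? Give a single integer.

Answer: 7

Derivation:
After op 1 (delete): buf='DMUDDRK' cursor=0
After op 2 (insert('L')): buf='LDMUDDRK' cursor=1
After op 3 (delete): buf='LMUDDRK' cursor=1
After op 4 (insert('R')): buf='LRMUDDRK' cursor=2
After op 5 (home): buf='LRMUDDRK' cursor=0
After op 6 (delete): buf='RMUDDRK' cursor=0
After op 7 (select(1,3) replace("KAI")): buf='RKAIDDRK' cursor=4
After op 8 (select(5,6) replace("U")): buf='RKAIDURK' cursor=6
After op 9 (end): buf='RKAIDURK' cursor=8
After op 10 (select(3,7) replace("ER")): buf='RKAERK' cursor=5
After op 11 (insert('S')): buf='RKAERSK' cursor=6
After op 12 (end): buf='RKAERSK' cursor=7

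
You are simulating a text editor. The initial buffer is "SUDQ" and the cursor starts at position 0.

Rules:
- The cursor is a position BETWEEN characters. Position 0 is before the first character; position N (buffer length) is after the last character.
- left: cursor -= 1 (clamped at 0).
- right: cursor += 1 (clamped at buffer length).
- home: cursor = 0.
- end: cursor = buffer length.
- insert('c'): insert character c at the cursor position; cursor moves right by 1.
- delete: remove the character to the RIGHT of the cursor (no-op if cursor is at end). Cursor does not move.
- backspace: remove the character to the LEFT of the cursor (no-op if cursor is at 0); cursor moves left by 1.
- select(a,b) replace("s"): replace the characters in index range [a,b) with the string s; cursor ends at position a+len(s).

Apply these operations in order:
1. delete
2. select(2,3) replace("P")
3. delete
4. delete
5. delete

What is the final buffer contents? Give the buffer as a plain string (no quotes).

Answer: UDP

Derivation:
After op 1 (delete): buf='UDQ' cursor=0
After op 2 (select(2,3) replace("P")): buf='UDP' cursor=3
After op 3 (delete): buf='UDP' cursor=3
After op 4 (delete): buf='UDP' cursor=3
After op 5 (delete): buf='UDP' cursor=3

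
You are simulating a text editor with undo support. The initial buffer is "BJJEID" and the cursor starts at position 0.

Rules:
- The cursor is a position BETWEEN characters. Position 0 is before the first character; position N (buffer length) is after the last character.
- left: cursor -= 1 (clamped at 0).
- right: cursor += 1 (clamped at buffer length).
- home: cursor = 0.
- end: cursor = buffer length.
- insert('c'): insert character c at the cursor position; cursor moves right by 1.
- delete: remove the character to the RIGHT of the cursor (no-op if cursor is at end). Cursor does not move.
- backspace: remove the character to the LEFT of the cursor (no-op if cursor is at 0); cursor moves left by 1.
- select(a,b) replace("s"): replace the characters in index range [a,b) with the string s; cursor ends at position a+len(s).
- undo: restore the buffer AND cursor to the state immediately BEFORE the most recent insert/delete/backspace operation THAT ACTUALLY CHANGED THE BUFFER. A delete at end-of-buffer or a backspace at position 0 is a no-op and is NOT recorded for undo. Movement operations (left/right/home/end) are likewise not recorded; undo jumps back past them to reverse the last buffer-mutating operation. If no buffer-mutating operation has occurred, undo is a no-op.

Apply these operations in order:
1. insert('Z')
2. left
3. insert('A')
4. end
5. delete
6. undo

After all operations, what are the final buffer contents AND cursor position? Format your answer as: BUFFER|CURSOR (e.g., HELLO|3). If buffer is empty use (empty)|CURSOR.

After op 1 (insert('Z')): buf='ZBJJEID' cursor=1
After op 2 (left): buf='ZBJJEID' cursor=0
After op 3 (insert('A')): buf='AZBJJEID' cursor=1
After op 4 (end): buf='AZBJJEID' cursor=8
After op 5 (delete): buf='AZBJJEID' cursor=8
After op 6 (undo): buf='ZBJJEID' cursor=0

Answer: ZBJJEID|0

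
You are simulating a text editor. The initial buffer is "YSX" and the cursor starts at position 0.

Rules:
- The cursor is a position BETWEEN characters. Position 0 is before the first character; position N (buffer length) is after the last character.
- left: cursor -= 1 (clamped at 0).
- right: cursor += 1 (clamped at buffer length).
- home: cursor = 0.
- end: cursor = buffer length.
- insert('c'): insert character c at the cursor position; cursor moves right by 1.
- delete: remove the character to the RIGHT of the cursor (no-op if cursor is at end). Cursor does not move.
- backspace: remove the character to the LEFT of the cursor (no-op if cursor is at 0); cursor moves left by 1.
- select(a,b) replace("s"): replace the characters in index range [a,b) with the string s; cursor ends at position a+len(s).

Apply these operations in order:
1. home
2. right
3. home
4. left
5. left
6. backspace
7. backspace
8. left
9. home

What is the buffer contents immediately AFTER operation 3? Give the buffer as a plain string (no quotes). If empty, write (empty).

Answer: YSX

Derivation:
After op 1 (home): buf='YSX' cursor=0
After op 2 (right): buf='YSX' cursor=1
After op 3 (home): buf='YSX' cursor=0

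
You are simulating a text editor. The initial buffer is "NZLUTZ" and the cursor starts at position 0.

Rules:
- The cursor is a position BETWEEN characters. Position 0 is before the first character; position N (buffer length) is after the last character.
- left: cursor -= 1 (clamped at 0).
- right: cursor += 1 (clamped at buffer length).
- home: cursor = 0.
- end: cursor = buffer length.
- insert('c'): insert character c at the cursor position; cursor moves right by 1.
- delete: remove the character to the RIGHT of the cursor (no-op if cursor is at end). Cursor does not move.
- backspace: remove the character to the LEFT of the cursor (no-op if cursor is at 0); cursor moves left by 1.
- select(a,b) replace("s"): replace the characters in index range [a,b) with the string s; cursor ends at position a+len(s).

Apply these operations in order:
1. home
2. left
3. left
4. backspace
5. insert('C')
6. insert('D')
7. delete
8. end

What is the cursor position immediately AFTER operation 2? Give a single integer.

After op 1 (home): buf='NZLUTZ' cursor=0
After op 2 (left): buf='NZLUTZ' cursor=0

Answer: 0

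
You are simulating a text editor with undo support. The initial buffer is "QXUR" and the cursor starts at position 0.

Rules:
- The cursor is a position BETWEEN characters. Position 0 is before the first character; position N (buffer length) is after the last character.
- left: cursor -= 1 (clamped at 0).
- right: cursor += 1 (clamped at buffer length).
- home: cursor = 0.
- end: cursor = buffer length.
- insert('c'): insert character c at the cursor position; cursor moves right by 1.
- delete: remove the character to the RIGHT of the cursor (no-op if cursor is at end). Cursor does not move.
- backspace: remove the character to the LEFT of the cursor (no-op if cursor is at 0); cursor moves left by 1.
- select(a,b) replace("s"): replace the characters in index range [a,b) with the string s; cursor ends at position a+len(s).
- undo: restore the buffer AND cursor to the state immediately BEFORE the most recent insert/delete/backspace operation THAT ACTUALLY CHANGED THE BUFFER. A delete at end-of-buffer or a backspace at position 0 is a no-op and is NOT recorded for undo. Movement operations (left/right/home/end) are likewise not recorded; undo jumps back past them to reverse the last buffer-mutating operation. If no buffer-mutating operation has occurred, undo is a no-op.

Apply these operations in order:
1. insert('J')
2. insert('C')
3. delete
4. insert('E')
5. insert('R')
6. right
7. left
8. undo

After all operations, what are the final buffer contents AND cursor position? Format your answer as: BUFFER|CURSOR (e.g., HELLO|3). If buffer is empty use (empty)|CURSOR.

Answer: JCEXUR|3

Derivation:
After op 1 (insert('J')): buf='JQXUR' cursor=1
After op 2 (insert('C')): buf='JCQXUR' cursor=2
After op 3 (delete): buf='JCXUR' cursor=2
After op 4 (insert('E')): buf='JCEXUR' cursor=3
After op 5 (insert('R')): buf='JCERXUR' cursor=4
After op 6 (right): buf='JCERXUR' cursor=5
After op 7 (left): buf='JCERXUR' cursor=4
After op 8 (undo): buf='JCEXUR' cursor=3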